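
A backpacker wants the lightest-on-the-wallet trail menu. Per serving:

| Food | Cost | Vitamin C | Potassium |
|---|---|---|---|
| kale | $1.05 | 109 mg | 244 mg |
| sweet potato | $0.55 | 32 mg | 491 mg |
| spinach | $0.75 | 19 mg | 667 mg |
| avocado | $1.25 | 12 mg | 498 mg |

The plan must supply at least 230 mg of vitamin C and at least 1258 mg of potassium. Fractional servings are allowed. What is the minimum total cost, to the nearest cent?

$2.64

An LP optimum is at a vertex; with two nutrient constraints at most two foods are used. Check each candidate.
kale only: max(230/109, 1258/244) = 5.156 servings → $5.41.
sweet potato only: max(230/32, 1258/491) = 7.188 servings → $3.95.
spinach only: max(230/19, 1258/667) = 12.11 servings → $9.08.
avocado only: max(230/12, 1258/498) = 19.17 servings → $23.96.
kale + sweet potato with both tight: 1.59 servings and 1.772 servings → $2.64.
kale + spinach with both tight: 1.903 servings and 1.19 servings → $2.89.
kale + avocado with both tight: 1.936 servings and 1.577 servings → $4.00.
sweet potato + spinach with both targets exact would need a negative amount; discard.
sweet potato + avocado with both targets exact would need a negative amount; discard.
spinach + avocado: intersection lies outside the first quadrant.
Cheapest feasible corner: $2.64.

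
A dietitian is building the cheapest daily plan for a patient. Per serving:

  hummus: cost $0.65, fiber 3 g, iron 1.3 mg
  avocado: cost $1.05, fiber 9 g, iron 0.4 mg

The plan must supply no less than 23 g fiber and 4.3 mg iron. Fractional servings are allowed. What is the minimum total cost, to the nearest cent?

$3.53

hummus only: max(23/3, 4.3/1.3) = 7.667 servings → $4.98.
avocado only: max(23/9, 4.3/0.4) = 10.75 servings → $11.29.
hummus + avocado with both tight: 2.81 servings and 1.619 servings → $3.53.
Cheapest feasible corner: $3.53.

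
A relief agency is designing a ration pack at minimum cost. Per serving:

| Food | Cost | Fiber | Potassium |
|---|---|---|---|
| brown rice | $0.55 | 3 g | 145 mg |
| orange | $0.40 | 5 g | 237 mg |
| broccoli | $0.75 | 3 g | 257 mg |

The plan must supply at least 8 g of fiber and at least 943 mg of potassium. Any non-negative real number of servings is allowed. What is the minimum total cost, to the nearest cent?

Two binding constraints pin down two serving amounts, so the optimal mix uses at most two foods. The candidates are each food alone (scaled to the tighter of fiber/potassium) and each pair with both constraints tight.
brown rice only: max(8/3, 943/145) = 6.503 servings → $3.58.
orange only: max(8/5, 943/237) = 3.979 servings → $1.59.
broccoli only: max(8/3, 943/257) = 3.669 servings → $2.75.
brown rice + orange: intersection lies outside the first quadrant.
brown rice + broccoli: intersection lies outside the first quadrant.
orange + broccoli: the both-tight solution has a negative serving — not a feasible corner.
The minimum over all feasible corners is $1.59.

$1.59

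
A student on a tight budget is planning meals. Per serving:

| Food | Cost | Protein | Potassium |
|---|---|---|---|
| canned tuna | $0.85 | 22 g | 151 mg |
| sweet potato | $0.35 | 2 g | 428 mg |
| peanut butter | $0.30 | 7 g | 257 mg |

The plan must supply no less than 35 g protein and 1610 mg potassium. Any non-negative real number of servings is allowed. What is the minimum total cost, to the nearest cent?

Compare the cost at each extreme point of the feasible region.
canned tuna only: max(35/22, 1610/151) = 10.66 servings → $9.06.
sweet potato only: max(35/2, 1610/428) = 17.5 servings → $6.12.
peanut butter only: max(35/7, 1610/257) = 6.265 servings → $1.88.
canned tuna + sweet potato with both tight: 1.29 servings and 3.306 servings → $2.25.
canned tuna + peanut butter: intersection lies outside the first quadrant.
sweet potato + peanut butter with both tight: 0.9166 servings and 4.738 servings → $1.74.
The minimum over all feasible corners is $1.74.

$1.74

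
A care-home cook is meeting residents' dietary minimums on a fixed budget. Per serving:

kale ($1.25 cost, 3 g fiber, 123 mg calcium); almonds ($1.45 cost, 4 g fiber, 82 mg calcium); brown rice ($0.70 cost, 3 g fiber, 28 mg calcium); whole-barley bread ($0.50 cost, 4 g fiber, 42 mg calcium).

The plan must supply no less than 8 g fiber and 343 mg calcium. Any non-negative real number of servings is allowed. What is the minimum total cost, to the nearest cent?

At the optimum either one food covers both requirements or two foods hit both targets exactly; no other combination can be cheaper.
kale only: max(8/3, 343/123) = 2.789 servings → $3.49.
almonds only: max(8/4, 343/82) = 4.183 servings → $6.07.
brown rice only: max(8/3, 343/28) = 12.25 servings → $8.57.
whole-barley bread only: max(8/4, 343/42) = 8.167 servings → $4.08.
kale + almonds: intersection lies outside the first quadrant.
kale + brown rice: intersection lies outside the first quadrant.
kale + whole-barley bread: intersection lies outside the first quadrant.
almonds + brown rice: intersection lies outside the first quadrant.
almonds + whole-barley bread: intersection lies outside the first quadrant.
brown rice + whole-barley bread with both targets exact would need a negative amount; discard.
So the least-cost plan costs $3.49.

$3.49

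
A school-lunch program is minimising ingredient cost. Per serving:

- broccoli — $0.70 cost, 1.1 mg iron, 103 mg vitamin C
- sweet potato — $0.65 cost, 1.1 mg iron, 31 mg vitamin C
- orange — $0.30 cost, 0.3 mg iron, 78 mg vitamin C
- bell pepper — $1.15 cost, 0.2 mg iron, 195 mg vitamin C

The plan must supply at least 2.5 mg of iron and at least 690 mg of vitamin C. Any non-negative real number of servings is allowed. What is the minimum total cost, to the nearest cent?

With two linear requirements the optimum uses one or two foods; enumerate the corners.
broccoli only: max(2.5/1.1, 690/103) = 6.699 servings → $4.69.
sweet potato only: max(2.5/1.1, 690/31) = 22.26 servings → $14.47.
orange only: max(2.5/0.3, 690/78) = 8.846 servings → $2.65.
bell pepper only: max(2.5/0.2, 690/195) = 12.5 servings → $14.38.
broccoli + sweet potato with both targets exact would need a negative amount; discard.
broccoli + orange: the both-tight solution has a negative serving — not a feasible corner.
broccoli + bell pepper with both tight: 1.802 servings and 2.586 servings → $4.24.
sweet potato + orange with both targets exact would need a negative amount; discard.
sweet potato + bell pepper with both tight: 1.678 servings and 3.272 servings → $4.85.
orange + bell pepper with both tight: 8.147 servings and 0.2797 servings → $2.77.
So the least-cost plan costs $2.65.

$2.65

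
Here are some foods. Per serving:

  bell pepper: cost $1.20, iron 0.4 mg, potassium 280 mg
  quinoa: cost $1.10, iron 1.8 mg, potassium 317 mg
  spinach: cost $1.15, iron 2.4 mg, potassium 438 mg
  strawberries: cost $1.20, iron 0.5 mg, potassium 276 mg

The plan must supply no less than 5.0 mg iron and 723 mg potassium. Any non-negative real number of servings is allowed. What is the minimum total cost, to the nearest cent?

Minimising a linear cost over {iron ≥ 5.0, potassium ≥ 723, servings ≥ 0} — the optimum is at a vertex, using one or two foods.
bell pepper only: max(5.0/0.4, 723/280) = 12.5 servings → $15.00.
quinoa only: max(5.0/1.8, 723/317) = 2.778 servings → $3.06.
spinach only: max(5.0/2.4, 723/438) = 2.083 servings → $2.40.
strawberries only: max(5.0/0.5, 723/276) = 10 servings → $12.00.
bell pepper + quinoa: intersection lies outside the first quadrant.
bell pepper + spinach with both targets exact would need a negative amount; discard.
bell pepper + strawberries: intersection lies outside the first quadrant.
quinoa + spinach: the both-tight solution has a negative serving — not a feasible corner.
quinoa + strawberries: intersection lies outside the first quadrant.
spinach + strawberries with both targets exact would need a negative amount; discard.
The minimum over all feasible corners is $2.40.

$2.40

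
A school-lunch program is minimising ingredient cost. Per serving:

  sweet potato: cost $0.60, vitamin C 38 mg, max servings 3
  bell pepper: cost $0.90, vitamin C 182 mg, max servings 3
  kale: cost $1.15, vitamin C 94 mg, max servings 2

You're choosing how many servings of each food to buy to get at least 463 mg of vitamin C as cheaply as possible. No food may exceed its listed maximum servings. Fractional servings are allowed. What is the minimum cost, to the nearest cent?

Cost per mg of vitamin C: bell pepper $0.0049, kale $0.0122, sweet potato $0.0158.
Take 2.544 servings of bell pepper: +463.0 mg vitamin C for $2.29 (total $2.29, still need 0.0 mg).
Greedy by cheapest-per-mg is optimal for a single linear constraint, so the minimum cost is $2.29.

$2.29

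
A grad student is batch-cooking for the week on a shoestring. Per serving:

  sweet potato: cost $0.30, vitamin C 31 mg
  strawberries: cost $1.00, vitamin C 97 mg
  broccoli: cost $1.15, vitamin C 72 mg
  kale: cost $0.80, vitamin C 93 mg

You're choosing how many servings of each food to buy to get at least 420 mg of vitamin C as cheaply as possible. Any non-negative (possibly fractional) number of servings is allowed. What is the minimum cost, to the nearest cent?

$3.61

Cost per mg of vitamin C: kale $0.0086, sweet potato $0.0097, strawberries $0.0103, broccoli $0.0160.
With no serving limits, use only kale: 420 mg / 93 mg = 4.516 servings × $0.80 = $3.61.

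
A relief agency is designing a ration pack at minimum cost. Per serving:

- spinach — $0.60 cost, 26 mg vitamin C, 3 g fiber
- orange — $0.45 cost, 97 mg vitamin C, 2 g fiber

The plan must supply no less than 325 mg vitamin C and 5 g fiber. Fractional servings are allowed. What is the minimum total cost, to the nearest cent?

$1.51

An LP optimum is at a vertex; with two nutrient constraints at most two foods are used. Check each candidate.
spinach only: max(325/26, 5/3) = 12.5 servings → $7.50.
orange only: max(325/97, 5/2) = 3.351 servings → $1.51.
spinach + orange: intersection lies outside the first quadrant.
The minimum over all feasible corners is $1.51.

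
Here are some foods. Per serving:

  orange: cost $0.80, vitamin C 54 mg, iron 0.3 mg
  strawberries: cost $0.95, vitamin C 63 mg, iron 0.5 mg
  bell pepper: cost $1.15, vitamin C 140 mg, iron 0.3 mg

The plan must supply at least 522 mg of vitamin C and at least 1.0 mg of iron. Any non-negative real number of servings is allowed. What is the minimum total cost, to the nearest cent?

$4.29

For a min-cost LP with two ≥-constraints, a basic feasible solution has at most two positive variables.
orange only: max(522/54, 1.0/0.3) = 9.667 servings → $7.73.
strawberries only: max(522/63, 1.0/0.5) = 8.286 servings → $7.87.
bell pepper only: max(522/140, 1.0/0.3) = 3.729 servings → $4.29.
orange + strawberries: the both-tight solution has a negative serving — not a feasible corner.
orange + bell pepper: intersection lies outside the first quadrant.
strawberries + bell pepper: intersection lies outside the first quadrant.
So the least-cost plan costs $4.29.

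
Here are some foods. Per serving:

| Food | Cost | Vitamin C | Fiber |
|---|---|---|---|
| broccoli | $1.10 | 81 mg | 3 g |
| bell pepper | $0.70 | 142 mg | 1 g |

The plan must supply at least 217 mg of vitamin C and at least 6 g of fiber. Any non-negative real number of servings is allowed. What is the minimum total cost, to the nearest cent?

At the optimum either one food covers both requirements or two foods hit both targets exactly; no other combination can be cheaper.
broccoli only: max(217/81, 6/3) = 2.679 servings → $2.95.
bell pepper only: max(217/142, 6/1) = 6 servings → $4.20.
broccoli + bell pepper with both tight: 1.841 servings and 0.4783 servings → $2.36.
So the least-cost plan costs $2.36.

$2.36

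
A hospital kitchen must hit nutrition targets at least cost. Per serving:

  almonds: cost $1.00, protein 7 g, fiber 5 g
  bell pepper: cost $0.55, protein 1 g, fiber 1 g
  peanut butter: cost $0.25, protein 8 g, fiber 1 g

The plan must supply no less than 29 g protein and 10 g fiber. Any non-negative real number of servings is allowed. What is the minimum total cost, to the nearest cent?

Two binding constraints pin down two serving amounts, so the optimal mix uses at most two foods. The candidates are each food alone (scaled to the tighter of protein/fiber) and each pair with both constraints tight.
almonds only: max(29/7, 10/5) = 4.143 servings → $4.14.
bell pepper only: max(29/1, 10/1) = 29 servings → $15.95.
peanut butter only: max(29/8, 10/1) = 10 servings → $2.50.
almonds + bell pepper: intersection lies outside the first quadrant.
almonds + peanut butter with both tight: 1.545 servings and 2.273 servings → $2.11.
bell pepper + peanut butter with both tight: 7.286 servings and 2.714 servings → $4.69.
The minimum over all feasible corners is $2.11.

$2.11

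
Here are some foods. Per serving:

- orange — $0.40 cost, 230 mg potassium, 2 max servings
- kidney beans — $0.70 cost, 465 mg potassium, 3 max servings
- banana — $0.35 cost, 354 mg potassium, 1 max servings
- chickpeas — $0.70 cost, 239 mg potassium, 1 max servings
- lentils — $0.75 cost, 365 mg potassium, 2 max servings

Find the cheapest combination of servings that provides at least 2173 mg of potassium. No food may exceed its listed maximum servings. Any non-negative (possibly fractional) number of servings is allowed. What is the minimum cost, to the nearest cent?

$3.19

Cost per mg of potassium: banana $0.0010, kidney beans $0.0015, orange $0.0017, lentils $0.0021, chickpeas $0.0029.
Take 1 serving of banana: +354.0 mg potassium for $0.35 (total $0.35, still need 1819.0 mg).
Take 3 servings of kidney beans: +1395.0 mg potassium for $2.10 (total $2.45, still need 424.0 mg).
Take 1.843 servings of orange: +424.0 mg potassium for $0.74 (total $3.19, still need 0.0 mg).
Greedy by cheapest-per-mg is optimal for a single linear constraint, so the minimum cost is $3.19.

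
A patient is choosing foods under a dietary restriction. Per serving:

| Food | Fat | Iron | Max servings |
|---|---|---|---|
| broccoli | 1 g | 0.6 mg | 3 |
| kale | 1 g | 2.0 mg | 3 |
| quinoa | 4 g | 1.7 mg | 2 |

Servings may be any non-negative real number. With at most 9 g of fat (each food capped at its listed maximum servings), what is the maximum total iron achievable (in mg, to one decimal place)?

9.1 mg

Iron per g fat: kale 2, broccoli 0.6, quinoa 0.425.
Take 3 servings of kale: uses 3 g fat, +6.0 mg iron (running total 6.0 mg).
Take 3 servings of broccoli: uses 3 g fat, +1.8 mg iron (running total 7.8 mg).
Take 0.75 servings of quinoa: uses 3 g fat, +1.3 mg iron (running total 9.1 mg).
Filling greedily by iron-per-g fat is optimal for one linear limit, giving 9.1 mg.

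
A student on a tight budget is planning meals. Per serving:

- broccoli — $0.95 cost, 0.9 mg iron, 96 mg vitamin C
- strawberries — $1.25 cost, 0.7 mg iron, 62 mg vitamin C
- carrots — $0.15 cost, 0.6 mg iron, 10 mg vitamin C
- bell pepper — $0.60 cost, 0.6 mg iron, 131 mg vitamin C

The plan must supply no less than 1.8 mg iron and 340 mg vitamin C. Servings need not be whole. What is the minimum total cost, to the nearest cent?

$1.60

With two linear requirements the optimum uses one or two foods; enumerate the corners.
broccoli only: max(1.8/0.9, 340/96) = 3.542 servings → $3.36.
strawberries only: max(1.8/0.7, 340/62) = 5.484 servings → $6.85.
carrots only: max(1.8/0.6, 340/10) = 34 servings → $5.10.
bell pepper only: max(1.8/0.6, 340/131) = 3 servings → $1.80.
broccoli + strawberries: intersection lies outside the first quadrant.
broccoli + carrots with both targets exact would need a negative amount; discard.
broccoli + bell pepper with both tight: 0.5274 servings and 2.209 servings → $1.83.
strawberries + carrots with both targets exact would need a negative amount; discard.
strawberries + bell pepper with both tight: 0.5835 servings and 2.319 servings → $2.12.
carrots + bell pepper with both tight: 0.438 servings and 2.562 servings → $1.60.
The minimum over all feasible corners is $1.60.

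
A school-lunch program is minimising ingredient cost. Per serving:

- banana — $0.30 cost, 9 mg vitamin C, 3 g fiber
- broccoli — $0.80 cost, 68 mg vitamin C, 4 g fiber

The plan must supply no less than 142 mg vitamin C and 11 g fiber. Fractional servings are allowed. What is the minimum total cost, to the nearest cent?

banana only: max(142/9, 11/3) = 15.78 servings → $4.73.
broccoli only: max(142/68, 11/4) = 2.75 servings → $2.20.
banana + broccoli with both tight: 1.071 servings and 1.946 servings → $1.88.
Cheapest feasible corner: $1.88.

$1.88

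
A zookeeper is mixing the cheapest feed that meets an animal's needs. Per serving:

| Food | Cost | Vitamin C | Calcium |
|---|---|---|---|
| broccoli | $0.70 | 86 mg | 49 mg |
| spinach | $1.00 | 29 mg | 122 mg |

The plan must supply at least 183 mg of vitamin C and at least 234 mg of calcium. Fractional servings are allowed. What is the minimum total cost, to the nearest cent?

Minimising a linear cost over {vitamin C ≥ 183, calcium ≥ 234, servings ≥ 0} — the optimum is at a vertex, using one or two foods.
broccoli only: max(183/86, 234/49) = 4.776 servings → $3.34.
spinach only: max(183/29, 234/122) = 6.31 servings → $6.31.
broccoli + spinach with both tight: 1.713 servings and 1.23 servings → $2.43.
The minimum over all feasible corners is $2.43.

$2.43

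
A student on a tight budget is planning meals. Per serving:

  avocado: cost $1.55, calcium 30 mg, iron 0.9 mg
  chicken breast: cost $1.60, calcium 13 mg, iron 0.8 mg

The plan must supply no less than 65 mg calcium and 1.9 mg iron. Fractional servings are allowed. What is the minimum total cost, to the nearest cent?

$3.36

With two linear requirements the optimum uses one or two foods; enumerate the corners.
avocado only: max(65/30, 1.9/0.9) = 2.167 servings → $3.36.
chicken breast only: max(65/13, 1.9/0.8) = 5 servings → $8.00.
avocado + chicken breast: the both-tight solution has a negative serving — not a feasible corner.
So the least-cost plan costs $3.36.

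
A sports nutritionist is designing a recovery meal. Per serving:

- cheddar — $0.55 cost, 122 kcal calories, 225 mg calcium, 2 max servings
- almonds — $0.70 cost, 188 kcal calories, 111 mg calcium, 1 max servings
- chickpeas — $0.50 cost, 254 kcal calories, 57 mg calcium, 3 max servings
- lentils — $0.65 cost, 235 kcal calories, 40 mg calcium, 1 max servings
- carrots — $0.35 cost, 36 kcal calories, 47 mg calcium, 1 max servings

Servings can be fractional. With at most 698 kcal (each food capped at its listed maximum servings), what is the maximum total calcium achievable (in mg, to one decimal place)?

Calcium per kcal: cheddar 1.844, carrots 1.306, almonds 0.5904, chickpeas 0.2244, lentils 0.1702.
Take 2 servings of cheddar: uses 244 kcal, +450.0 mg calcium (running total 450.0 mg).
Take 1 serving of carrots: uses 36 kcal, +47.0 mg calcium (running total 497.0 mg).
Take 1 serving of almonds: uses 188 kcal, +111.0 mg calcium (running total 608.0 mg).
Take 0.9055 servings of chickpeas: uses 230 kcal, +51.6 mg calcium (running total 659.6 mg).
Filling greedily by calcium-per-kcal is optimal for one linear limit, giving 659.6 mg.

659.6 mg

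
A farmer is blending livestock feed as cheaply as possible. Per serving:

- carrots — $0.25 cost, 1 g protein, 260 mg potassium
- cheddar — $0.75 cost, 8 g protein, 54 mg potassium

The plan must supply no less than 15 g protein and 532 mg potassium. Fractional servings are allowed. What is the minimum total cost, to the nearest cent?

$1.67

Minimising a linear cost over {protein ≥ 15, potassium ≥ 532, servings ≥ 0} — the optimum is at a vertex, using one or two foods.
carrots only: max(15/1, 532/260) = 15 servings → $3.75.
cheddar only: max(15/8, 532/54) = 9.852 servings → $7.39.
carrots + cheddar with both tight: 1.701 servings and 1.662 servings → $1.67.
The minimum over all feasible corners is $1.67.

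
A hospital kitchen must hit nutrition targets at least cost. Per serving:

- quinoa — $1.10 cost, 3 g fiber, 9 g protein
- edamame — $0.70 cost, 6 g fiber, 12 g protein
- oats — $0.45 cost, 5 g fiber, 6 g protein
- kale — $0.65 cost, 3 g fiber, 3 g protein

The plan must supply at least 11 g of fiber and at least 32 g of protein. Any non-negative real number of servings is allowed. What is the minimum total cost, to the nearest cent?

$1.87

An LP optimum is at a vertex; with two nutrient constraints at most two foods are used. Check each candidate.
quinoa only: max(11/3, 32/9) = 3.667 servings → $4.03.
edamame only: max(11/6, 32/12) = 2.667 servings → $1.87.
oats only: max(11/5, 32/6) = 5.333 servings → $2.40.
kale only: max(11/3, 32/3) = 10.67 servings → $6.93.
quinoa + edamame with both tight: 3.333 servings and 0.1667 servings → $3.78.
quinoa + oats with both tight: 3.481 servings and 0.1111 servings → $3.88.
quinoa + kale with both tight: 3.5 servings and 0.1667 servings → $3.96.
edamame + oats with both targets exact would need a negative amount; discard.
edamame + kale: the both-tight solution has a negative serving — not a feasible corner.
oats + kale: the both-tight solution has a negative serving — not a feasible corner.
The minimum over all feasible corners is $1.87.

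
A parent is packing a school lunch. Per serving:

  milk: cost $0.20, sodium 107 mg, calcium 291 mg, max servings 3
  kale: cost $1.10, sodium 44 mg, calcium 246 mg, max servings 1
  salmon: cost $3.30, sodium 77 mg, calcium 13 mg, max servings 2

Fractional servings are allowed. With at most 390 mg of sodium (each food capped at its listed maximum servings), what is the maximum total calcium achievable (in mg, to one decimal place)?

1123.2 mg

Calcium per mg sodium: kale 5.591, milk 2.72, salmon 0.1688.
Take 1 serving of kale: uses 44 mg sodium, +246.0 mg calcium (running total 246.0 mg).
Take 3 servings of milk: uses 321 mg sodium, +873.0 mg calcium (running total 1119.0 mg).
Take 0.3247 servings of salmon: uses 25 mg sodium, +4.2 mg calcium (running total 1123.2 mg).
Filling greedily by calcium-per-mg sodium is optimal for one linear limit, giving 1123.2 mg.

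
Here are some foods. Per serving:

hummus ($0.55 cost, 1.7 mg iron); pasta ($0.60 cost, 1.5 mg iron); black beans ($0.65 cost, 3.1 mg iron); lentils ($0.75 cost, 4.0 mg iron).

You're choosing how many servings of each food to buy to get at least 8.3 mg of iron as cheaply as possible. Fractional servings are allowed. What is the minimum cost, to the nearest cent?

Cost per mg of iron: lentils $0.1875, black beans $0.2097, hummus $0.3235, pasta $0.4000.
With no serving limits, use only lentils: 8.3 mg / 4.0 mg = 2.075 servings × $0.75 = $1.56.

$1.56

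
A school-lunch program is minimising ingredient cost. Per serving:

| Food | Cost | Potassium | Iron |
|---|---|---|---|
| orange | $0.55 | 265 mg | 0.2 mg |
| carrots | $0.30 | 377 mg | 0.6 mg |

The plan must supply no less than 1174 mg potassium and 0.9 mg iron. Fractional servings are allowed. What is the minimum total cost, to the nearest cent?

Check every corner: each single food scaled to meet both minima, and each pair solved so both constraints bind.
orange only: max(1174/265, 0.9/0.2) = 4.5 servings → $2.48.
carrots only: max(1174/377, 0.9/0.6) = 3.114 servings → $0.93.
orange + carrots with both tight: 4.367 servings and 0.04426 servings → $2.42.
Cheapest feasible corner: $0.93.

$0.93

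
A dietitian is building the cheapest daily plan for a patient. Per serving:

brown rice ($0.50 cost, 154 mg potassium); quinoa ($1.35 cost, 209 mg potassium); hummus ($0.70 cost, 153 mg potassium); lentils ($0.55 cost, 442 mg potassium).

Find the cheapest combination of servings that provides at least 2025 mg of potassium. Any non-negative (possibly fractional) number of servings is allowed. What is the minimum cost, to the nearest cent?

$2.52

Cost per mg of potassium: lentils $0.0012, brown rice $0.0032, hummus $0.0046, quinoa $0.0065.
With no serving limits, use only lentils: 2025 mg / 442 mg = 4.581 servings × $0.55 = $2.52.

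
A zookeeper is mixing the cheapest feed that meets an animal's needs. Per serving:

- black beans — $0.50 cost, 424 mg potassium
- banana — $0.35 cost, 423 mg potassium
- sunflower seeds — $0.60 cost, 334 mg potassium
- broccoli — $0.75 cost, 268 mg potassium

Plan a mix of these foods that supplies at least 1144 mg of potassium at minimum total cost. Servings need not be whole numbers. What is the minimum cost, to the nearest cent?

$0.95

Cost per mg of potassium: banana $0.0008, black beans $0.0012, sunflower seeds $0.0018, broccoli $0.0028.
With no serving limits, use only banana: 1144 mg / 423 mg = 2.704 servings × $0.35 = $0.95.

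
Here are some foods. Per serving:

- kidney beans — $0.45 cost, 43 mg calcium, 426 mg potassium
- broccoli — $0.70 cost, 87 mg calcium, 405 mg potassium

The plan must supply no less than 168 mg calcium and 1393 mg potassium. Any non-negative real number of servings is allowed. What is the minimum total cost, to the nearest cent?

$1.63

Minimising a linear cost over {calcium ≥ 168, potassium ≥ 1393, servings ≥ 0} — the optimum is at a vertex, using one or two foods.
kidney beans only: max(168/43, 1393/426) = 3.907 servings → $1.76.
broccoli only: max(168/87, 1393/405) = 3.44 servings → $2.41.
kidney beans + broccoli with both tight: 2.705 servings and 0.5939 servings → $1.63.
The minimum over all feasible corners is $1.63.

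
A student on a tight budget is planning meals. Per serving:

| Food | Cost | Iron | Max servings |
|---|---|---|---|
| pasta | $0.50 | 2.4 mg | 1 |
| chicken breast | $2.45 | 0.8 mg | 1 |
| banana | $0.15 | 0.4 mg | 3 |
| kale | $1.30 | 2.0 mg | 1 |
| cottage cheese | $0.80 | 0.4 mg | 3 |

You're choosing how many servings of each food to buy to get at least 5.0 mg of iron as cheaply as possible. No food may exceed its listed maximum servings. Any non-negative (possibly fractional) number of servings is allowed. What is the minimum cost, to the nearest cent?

Cost per mg of iron: pasta $0.2083, banana $0.3750, kale $0.6500, cottage cheese $2.0000, chicken breast $3.0625.
Take 1 serving of pasta: +2.4 mg iron for $0.50 (total $0.50, still need 2.6 mg).
Take 3 servings of banana: +1.2 mg iron for $0.45 (total $0.95, still need 1.4 mg).
Take 0.7 servings of kale: +1.4 mg iron for $0.91 (total $1.86, still need 0.0 mg).
Greedy by cheapest-per-mg is optimal for a single linear constraint, so the minimum cost is $1.86.

$1.86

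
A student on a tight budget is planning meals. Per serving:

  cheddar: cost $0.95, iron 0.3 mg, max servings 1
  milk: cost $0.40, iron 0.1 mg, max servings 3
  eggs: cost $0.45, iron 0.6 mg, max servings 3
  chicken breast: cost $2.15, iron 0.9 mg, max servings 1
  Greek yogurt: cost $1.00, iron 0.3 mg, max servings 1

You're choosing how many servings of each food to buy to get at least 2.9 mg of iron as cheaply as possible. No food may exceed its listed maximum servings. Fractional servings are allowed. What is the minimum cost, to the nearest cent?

Cost per mg of iron: eggs $0.7500, chicken breast $2.3889, cheddar $3.1667, Greek yogurt $3.3333, milk $4.0000.
Take 3 servings of eggs: +1.8 mg iron for $1.35 (total $1.35, still need 1.1 mg).
Take 1 serving of chicken breast: +0.9 mg iron for $2.15 (total $3.50, still need 0.2 mg).
Take 0.6667 servings of cheddar: +0.2 mg iron for $0.63 (total $4.13, still need 0.0 mg).
Greedy by cheapest-per-mg is optimal for a single linear constraint, so the minimum cost is $4.13.

$4.13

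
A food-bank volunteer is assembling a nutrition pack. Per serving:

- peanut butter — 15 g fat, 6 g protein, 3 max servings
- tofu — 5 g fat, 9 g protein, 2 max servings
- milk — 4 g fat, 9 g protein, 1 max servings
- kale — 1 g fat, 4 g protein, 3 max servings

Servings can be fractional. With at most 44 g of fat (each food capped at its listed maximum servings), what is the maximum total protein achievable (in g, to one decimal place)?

Protein per g fat: kale 4, milk 2.25, tofu 1.8, peanut butter 0.4.
Take 3 servings of kale: uses 3 g fat, +12.0 g protein (running total 12.0 g).
Take 1 serving of milk: uses 4 g fat, +9.0 g protein (running total 21.0 g).
Take 2 servings of tofu: uses 10 g fat, +18.0 g protein (running total 39.0 g).
Take 1.8 servings of peanut butter: uses 27 g fat, +10.8 g protein (running total 49.8 g).
Filling greedily by protein-per-g fat is optimal for one linear limit, giving 49.8 g.

49.8 g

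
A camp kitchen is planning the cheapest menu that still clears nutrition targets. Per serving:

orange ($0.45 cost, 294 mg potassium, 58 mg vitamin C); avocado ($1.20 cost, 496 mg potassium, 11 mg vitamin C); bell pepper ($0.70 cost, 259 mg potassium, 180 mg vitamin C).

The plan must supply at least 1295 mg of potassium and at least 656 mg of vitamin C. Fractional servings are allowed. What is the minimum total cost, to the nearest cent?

Two binding constraints pin down two serving amounts, so the optimal mix uses at most two foods. The candidates are each food alone (scaled to the tighter of potassium/vitamin C) and each pair with both constraints tight.
orange only: max(1295/294, 656/58) = 11.31 servings → $5.09.
avocado only: max(1295/496, 656/11) = 59.64 servings → $71.56.
bell pepper only: max(1295/259, 656/180) = 5 servings → $3.50.
orange + avocado: the both-tight solution has a negative serving — not a feasible corner.
orange + bell pepper with both tight: 1.668 servings and 3.107 servings → $2.93.
avocado + bell pepper with both tight: 0.7312 servings and 3.6 servings → $3.40.
So the least-cost plan costs $2.93.

$2.93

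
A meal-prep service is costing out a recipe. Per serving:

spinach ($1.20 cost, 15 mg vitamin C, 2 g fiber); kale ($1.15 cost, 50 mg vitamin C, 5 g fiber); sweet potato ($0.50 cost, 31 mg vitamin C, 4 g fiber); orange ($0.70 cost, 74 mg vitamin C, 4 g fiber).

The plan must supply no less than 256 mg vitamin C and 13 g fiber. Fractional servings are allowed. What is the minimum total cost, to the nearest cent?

$2.42

Two binding constraints pin down two serving amounts, so the optimal mix uses at most two foods. The candidates are each food alone (scaled to the tighter of vitamin C/fiber) and each pair with both constraints tight.
spinach only: max(256/15, 13/2) = 17.07 servings → $20.48.
kale only: max(256/50, 13/5) = 5.12 servings → $5.89.
sweet potato only: max(256/31, 13/4) = 8.258 servings → $4.13.
orange only: max(256/74, 13/4) = 3.459 servings → $2.42.
spinach + kale: the both-tight solution has a negative serving — not a feasible corner.
spinach + sweet potato: intersection lies outside the first quadrant.
spinach + orange: the both-tight solution has a negative serving — not a feasible corner.
kale + sweet potato with both targets exact would need a negative amount; discard.
kale + orange: intersection lies outside the first quadrant.
sweet potato + orange with both targets exact would need a negative amount; discard.
The minimum over all feasible corners is $2.42.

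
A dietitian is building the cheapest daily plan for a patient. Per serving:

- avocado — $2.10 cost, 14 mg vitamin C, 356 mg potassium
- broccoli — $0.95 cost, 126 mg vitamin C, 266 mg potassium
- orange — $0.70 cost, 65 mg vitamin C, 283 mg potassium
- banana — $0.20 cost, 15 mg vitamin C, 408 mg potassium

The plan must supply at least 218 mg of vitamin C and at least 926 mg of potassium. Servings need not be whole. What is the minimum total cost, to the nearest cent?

$1.75

This is a tiny linear program; its minimum lies at a vertex of the feasible set. List the vertices and price them.
avocado only: max(218/14, 926/356) = 15.57 servings → $32.70.
broccoli only: max(218/126, 926/266) = 3.481 servings → $3.31.
orange only: max(218/65, 926/283) = 3.354 servings → $2.35.
banana only: max(218/15, 926/408) = 14.53 servings → $2.91.
avocado + broccoli with both tight: 1.427 servings and 1.572 servings → $4.49.
avocado + orange with both targets exact would need a negative amount; discard.
avocado + banana: the both-tight solution has a negative serving — not a feasible corner.
broccoli + orange with both tight: 0.08188 servings and 3.195 servings → $2.31.
broccoli + banana with both tight: 1.583 servings and 1.238 servings → $1.75.
orange + banana with both targets exact would need a negative amount; discard.
The minimum over all feasible corners is $1.75.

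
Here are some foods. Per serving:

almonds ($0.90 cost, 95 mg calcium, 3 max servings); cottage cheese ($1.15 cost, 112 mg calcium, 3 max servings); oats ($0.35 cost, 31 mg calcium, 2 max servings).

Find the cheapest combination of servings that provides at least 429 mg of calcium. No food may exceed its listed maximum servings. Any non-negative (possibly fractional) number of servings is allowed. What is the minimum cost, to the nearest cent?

$4.18

Cost per mg of calcium: almonds $0.0095, cottage cheese $0.0103, oats $0.0113.
Take 3 servings of almonds: +285.0 mg calcium for $2.70 (total $2.70, still need 144.0 mg).
Take 1.286 servings of cottage cheese: +144.0 mg calcium for $1.48 (total $4.18, still need 0.0 mg).
Greedy by cheapest-per-mg is optimal for a single linear constraint, so the minimum cost is $4.18.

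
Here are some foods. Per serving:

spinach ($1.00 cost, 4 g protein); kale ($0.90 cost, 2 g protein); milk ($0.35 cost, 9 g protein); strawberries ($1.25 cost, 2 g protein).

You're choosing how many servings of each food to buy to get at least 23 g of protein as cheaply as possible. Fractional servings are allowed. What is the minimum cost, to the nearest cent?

Cost per g of protein: milk $0.0389, spinach $0.2500, kale $0.4500, strawberries $0.6250.
With no serving limits, use only milk: 23 g / 9 g = 2.556 servings × $0.35 = $0.89.

$0.89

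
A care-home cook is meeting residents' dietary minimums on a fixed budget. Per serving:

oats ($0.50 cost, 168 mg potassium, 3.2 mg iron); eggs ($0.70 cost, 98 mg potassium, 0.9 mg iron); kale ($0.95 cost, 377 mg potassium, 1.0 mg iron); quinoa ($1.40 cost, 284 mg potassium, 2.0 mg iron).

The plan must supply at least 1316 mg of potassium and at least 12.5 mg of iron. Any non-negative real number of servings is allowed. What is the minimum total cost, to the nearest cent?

$3.57

With two linear requirements the optimum uses one or two foods; enumerate the corners.
oats only: max(1316/168, 12.5/3.2) = 7.833 servings → $3.92.
eggs only: max(1316/98, 12.5/0.9) = 13.89 servings → $9.72.
kale only: max(1316/377, 12.5/1.0) = 12.5 servings → $11.88.
quinoa only: max(1316/284, 12.5/2.0) = 6.25 servings → $8.75.
oats + eggs with both tight: 0.25 servings and 13 servings → $9.22.
oats + kale with both tight: 3.271 servings and 2.033 servings → $3.57.
oats + quinoa with both tight: 1.603 servings and 3.686 servings → $5.96.
eggs + kale with both targets exact would need a negative amount; discard.
eggs + quinoa: the both-tight solution has a negative serving — not a feasible corner.
kale + quinoa: the both-tight solution has a negative serving — not a feasible corner.
Cheapest feasible corner: $3.57.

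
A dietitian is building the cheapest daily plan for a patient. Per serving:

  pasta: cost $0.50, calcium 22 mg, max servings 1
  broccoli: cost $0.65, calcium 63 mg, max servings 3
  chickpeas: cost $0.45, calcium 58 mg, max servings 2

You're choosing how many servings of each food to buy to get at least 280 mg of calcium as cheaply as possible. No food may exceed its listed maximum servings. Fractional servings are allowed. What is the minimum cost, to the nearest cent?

$2.59

Cost per mg of calcium: chickpeas $0.0078, broccoli $0.0103, pasta $0.0227.
Take 2 servings of chickpeas: +116.0 mg calcium for $0.90 (total $0.90, still need 164.0 mg).
Take 2.603 servings of broccoli: +164.0 mg calcium for $1.69 (total $2.59, still need 0.0 mg).
Greedy by cheapest-per-mg is optimal for a single linear constraint, so the minimum cost is $2.59.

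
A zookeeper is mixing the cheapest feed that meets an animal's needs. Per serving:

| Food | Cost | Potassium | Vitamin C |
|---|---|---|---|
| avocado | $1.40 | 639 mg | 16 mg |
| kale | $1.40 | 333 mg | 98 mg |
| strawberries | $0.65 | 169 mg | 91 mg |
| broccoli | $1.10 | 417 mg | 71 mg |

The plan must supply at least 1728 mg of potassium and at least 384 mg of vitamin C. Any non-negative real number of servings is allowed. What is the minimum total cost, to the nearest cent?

$4.85

This is a tiny linear program; its minimum lies at a vertex of the feasible set. List the vertices and price them.
avocado only: max(1728/639, 384/16) = 24 servings → $33.60.
kale only: max(1728/333, 384/98) = 5.189 servings → $7.26.
strawberries only: max(1728/169, 384/91) = 10.22 servings → $6.65.
broccoli only: max(1728/417, 384/71) = 5.408 servings → $5.95.
avocado + kale with both tight: 0.7238 servings and 3.8 servings → $6.33.
avocado + strawberries with both tight: 1.666 servings and 3.927 servings → $4.88.
avocado + broccoli: intersection lies outside the first quadrant.
kale + strawberries with both targets exact would need a negative amount; discard.
kale + broccoli with both tight: 2.174 servings and 2.408 servings → $5.69.
strawberries + broccoli with both tight: 1.443 servings and 3.559 servings → $4.85.
Cheapest feasible corner: $4.85.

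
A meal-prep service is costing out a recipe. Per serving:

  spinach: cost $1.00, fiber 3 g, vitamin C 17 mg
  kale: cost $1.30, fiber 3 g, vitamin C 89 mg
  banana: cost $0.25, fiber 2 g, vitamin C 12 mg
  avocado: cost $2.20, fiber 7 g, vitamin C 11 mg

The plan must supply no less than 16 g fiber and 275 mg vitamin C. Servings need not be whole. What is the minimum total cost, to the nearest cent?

spinach only: max(16/3, 275/17) = 16.18 servings → $16.18.
kale only: max(16/3, 275/89) = 5.333 servings → $6.93.
banana only: max(16/2, 275/12) = 22.92 servings → $5.73.
avocado only: max(16/7, 275/11) = 25 servings → $55.00.
spinach + kale with both tight: 2.773 servings and 2.56 servings → $6.10.
spinach + banana: intersection lies outside the first quadrant.
spinach + avocado: the both-tight solution has a negative serving — not a feasible corner.
kale + banana with both tight: 2.521 servings and 4.218 servings → $4.33.
kale + avocado with both tight: 2.964 servings and 1.015 servings → $6.09.
banana + avocado: the both-tight solution has a negative serving — not a feasible corner.
The minimum over all feasible corners is $4.33.

$4.33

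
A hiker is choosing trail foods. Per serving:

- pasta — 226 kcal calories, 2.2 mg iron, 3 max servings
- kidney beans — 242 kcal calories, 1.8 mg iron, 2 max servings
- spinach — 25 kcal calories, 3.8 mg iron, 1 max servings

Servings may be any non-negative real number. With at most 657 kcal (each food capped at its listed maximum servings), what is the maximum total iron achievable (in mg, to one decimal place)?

10.0 mg

Iron per kcal: spinach 0.152, pasta 0.009735, kidney beans 0.007438.
Take 1 serving of spinach: uses 25 kcal, +3.8 mg iron (running total 3.8 mg).
Take 2.796 servings of pasta: uses 632 kcal, +6.2 mg iron (running total 10.0 mg).
Greedy by best ratio exhausts the calories allowance optimally: 10.0 mg.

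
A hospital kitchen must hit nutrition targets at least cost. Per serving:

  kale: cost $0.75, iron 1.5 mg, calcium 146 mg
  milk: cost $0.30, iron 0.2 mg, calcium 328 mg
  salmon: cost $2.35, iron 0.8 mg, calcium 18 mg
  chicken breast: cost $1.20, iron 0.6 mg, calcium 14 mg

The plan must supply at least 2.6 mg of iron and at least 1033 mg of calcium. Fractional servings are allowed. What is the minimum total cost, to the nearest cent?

Compare the cost at each extreme point of the feasible region.
kale only: max(2.6/1.5, 1033/146) = 7.075 servings → $5.31.
milk only: max(2.6/0.2, 1033/328) = 13 servings → $3.90.
salmon only: max(2.6/0.8, 1033/18) = 57.39 servings → $134.86.
chicken breast only: max(2.6/0.6, 1033/14) = 73.79 servings → $88.54.
kale + milk with both tight: 1.396 servings and 2.528 servings → $1.81.
kale + salmon with both targets exact would need a negative amount; discard.
kale + chicken breast: intersection lies outside the first quadrant.
milk + salmon with both tight: 3.012 servings and 2.497 servings → $6.77.
milk + chicken breast with both tight: 3.007 servings and 3.331 servings → $4.90.
salmon + chicken breast with both targets exact would need a negative amount; discard.
Cheapest feasible corner: $1.81.

$1.81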